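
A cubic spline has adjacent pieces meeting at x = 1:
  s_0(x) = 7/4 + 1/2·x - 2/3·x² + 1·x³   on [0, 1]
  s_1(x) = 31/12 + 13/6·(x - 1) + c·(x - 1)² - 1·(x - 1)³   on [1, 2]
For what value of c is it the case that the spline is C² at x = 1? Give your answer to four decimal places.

s_0''(x) = -4/3 + 6·x, so s_0''(1) = 14/3. On the right, s_1''(1) = 2c, so c = 7/3.

2.3333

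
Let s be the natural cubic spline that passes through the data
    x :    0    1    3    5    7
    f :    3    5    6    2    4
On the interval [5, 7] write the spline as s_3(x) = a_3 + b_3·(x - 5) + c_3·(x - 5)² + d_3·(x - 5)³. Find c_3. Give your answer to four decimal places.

1.4268

Put m_i = s'' at the i-th knot. Here h = (1, 2, 2, 2) and Δ = (2, 1/2, -2, 1), so the interior equations h_(i-1)·m_(i-1) + 2(h_(i-1)+h_i)·m_i + h_i·m_(i+1) = 6(Δ_i − Δ_(i-1)) read
  1·m_0 + 6·m_1 + 2·m_2 = 6(Δ_1 - Δ_0) = -9
  2·m_1 + 8·m_2 + 2·m_3 = 6(Δ_2 - Δ_1) = -15
  2·m_2 + 8·m_3 + 2·m_4 = 6(Δ_3 - Δ_2) = 18
Natural end conditions: m_0 = m_4 = 0.
Hence m_0 = 0, m_1 = -57/82, m_2 = -99/41, m_3 = 117/41, m_4 = 0.
On [5, 7], with s_3(x) = a_3 + b_3·(x - 5) + c_3·(x - 5)² + d_3·(x - 5)³: c_3 = m_3/2 = 117/82, d_3 = (m_4 - m_3)/(6h_3) = -39/164, b_3 = Δ_3 - h_3(2m_3 + m_4)/6 = -37/41.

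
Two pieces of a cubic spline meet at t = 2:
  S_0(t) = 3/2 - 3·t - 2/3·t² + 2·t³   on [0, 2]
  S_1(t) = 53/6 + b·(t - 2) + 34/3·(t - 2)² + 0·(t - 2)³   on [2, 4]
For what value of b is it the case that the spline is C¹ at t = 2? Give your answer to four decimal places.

18.3333

S_0'(t) = -3 - 4/3·t + 6·t², so S_0'(2) = 55/3. On the right, S_1'(2) = b, so b = 55/3.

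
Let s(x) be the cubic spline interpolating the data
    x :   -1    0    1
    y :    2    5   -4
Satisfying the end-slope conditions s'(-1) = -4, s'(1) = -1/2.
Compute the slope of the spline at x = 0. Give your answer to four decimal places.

-3.3750

Let m_i = s''(x_i). Step sizes h_i = 1, 1; slopes of the chords Δ_i = (y_(i+1) - y_i)/h_i = 3, -9.
  1·m_0 + 4·m_1 + 1·m_2 = 6(Δ_1 - Δ_0) = -72
Clamped end conditions give two more equations: 2h_0·m_0 + h_0·m_1 = 6(Δ_0 - s'(-1)) = 42 and h_1·m_1 + 2h_1·m_2 = 6(s'(1) - Δ_1) = 51.
Solving: m_0 = 163/4, m_1 = -79/2, m_2 = 181/4.
On [0, 1], s'(x) = b_1 + 2c_1·x + 3d_1·x² with b_1 = Δ_1 - h_1(2m_1 + m_2)/6 = -27/8, c_1 = m_1/2 = -79/4, d_1 = (m_2 - m_1)/(6h_1) = 113/8. So s'(0) = -27/8.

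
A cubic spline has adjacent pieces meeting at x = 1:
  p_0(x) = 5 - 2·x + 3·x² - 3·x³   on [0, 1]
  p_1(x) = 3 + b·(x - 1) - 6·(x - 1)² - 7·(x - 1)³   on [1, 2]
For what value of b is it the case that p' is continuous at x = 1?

-5

p_0'(x) = -2 + 6·x - 9·x², so p_0'(1) = -5. On the right, p_1'(1) = b, so b = -5.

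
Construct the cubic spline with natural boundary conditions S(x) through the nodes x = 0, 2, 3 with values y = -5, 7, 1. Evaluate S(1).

4

With M_i denoting the second derivative at x_i, h_i = 2, 1, and Δ_i = (y_(i+1) − y_i)/h_i = 6, -6:
  2·M_0 + 6·M_1 + 1·M_2 = 6(Δ_1 - Δ_0) = -72
Natural end conditions: M_0 = M_2 = 0.
Hence M_0 = 0, M_1 = -12, M_2 = 0.
On [0, 2], S(x) = -5 + 10·x + 0·x² - 1·x³.
With x = 1: S(1) = 4.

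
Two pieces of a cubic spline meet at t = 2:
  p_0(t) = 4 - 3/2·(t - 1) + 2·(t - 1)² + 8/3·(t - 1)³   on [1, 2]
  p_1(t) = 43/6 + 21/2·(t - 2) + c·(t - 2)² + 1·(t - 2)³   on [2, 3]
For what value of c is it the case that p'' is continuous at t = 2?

10

p_0''(t) = 4 + 16·(t - 1), so p_0''(2) = 20. On the right, p_1''(2) = 2c, so c = 10.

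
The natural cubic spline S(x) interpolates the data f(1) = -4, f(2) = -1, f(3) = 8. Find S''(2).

Let σ_i = S''(x_i). Step sizes h_i = 1, 1; slopes of the chords Δ_i = (y_(i+1) - y_i)/h_i = 3, 9.
  1·σ_0 + 4·σ_1 + 1·σ_2 = 6(Δ_1 - Δ_0) = 36
Natural end conditions: σ_0 = σ_2 = 0.
Solving: σ_0 = 0, σ_1 = 9, σ_2 = 0.

9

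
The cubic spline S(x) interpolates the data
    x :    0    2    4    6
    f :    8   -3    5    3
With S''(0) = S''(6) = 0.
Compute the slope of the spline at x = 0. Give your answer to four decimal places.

Put M_i = S'' at the i-th knot. Here h = (2, 2, 2) and Δ = (-11/2, 4, -1), so the interior equations h_(i-1)·M_(i-1) + 2(h_(i-1)+h_i)·M_i + h_i·M_(i+1) = 6(Δ_i − Δ_(i-1)) read
  2·M_0 + 8·M_1 + 2·M_2 = 6(Δ_1 - Δ_0) = 57
  2·M_1 + 8·M_2 + 2·M_3 = 6(Δ_2 - Δ_1) = -30
Natural end conditions: M_0 = M_3 = 0.
Forward elimination and back-substitution give M_0 = 0, M_1 = 43/5, M_2 = -59/10, M_3 = 0.
On [0, 2], S'(x) = b_0 + 2c_0·x + 3d_0·x² with b_0 = Δ_0 - h_0(2M_0 + M_1)/6 = -251/30, c_0 = M_0/2 = 0, d_0 = (M_1 - M_0)/(6h_0) = 43/60. So S'(0) = -251/30.

-8.3667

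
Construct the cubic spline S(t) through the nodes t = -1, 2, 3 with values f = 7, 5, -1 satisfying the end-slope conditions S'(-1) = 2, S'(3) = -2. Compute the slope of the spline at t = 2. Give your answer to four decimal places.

-6.5000

With σ_i denoting the second derivative at x_i, h_i = 3, 1, and Δ_i = (y_(i+1) − y_i)/h_i = -2/3, -6:
  3·σ_0 + 8·σ_1 + 1·σ_2 = 6(Δ_1 - Δ_0) = -32
Clamped end conditions give two more equations: 2h_0·σ_0 + h_0·σ_1 = 6(Δ_0 - S'(-1)) = -16 and h_1·σ_1 + 2h_1·σ_2 = 6(S'(3) - Δ_1) = 24.
Solving the tridiagonal system: σ_0 = 1/3, σ_1 = -6, σ_2 = 15.
On [2, 3], S'(t) = b_1 + 2c_1·(t - 2) + 3d_1·(t - 2)² with b_1 = Δ_1 - h_1(2σ_1 + σ_2)/6 = -13/2, c_1 = σ_1/2 = -3, d_1 = (σ_2 - σ_1)/(6h_1) = 7/2. So S'(2) = -13/2.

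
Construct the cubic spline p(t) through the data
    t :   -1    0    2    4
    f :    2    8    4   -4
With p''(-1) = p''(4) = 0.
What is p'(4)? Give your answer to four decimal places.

-3.8182

With σ_i denoting the second derivative at x_i, h_i = 1, 2, 2, and Δ_i = (y_(i+1) − y_i)/h_i = 6, -2, -4:
  1·σ_0 + 6·σ_1 + 2·σ_2 = 6(Δ_1 - Δ_0) = -48
  2·σ_1 + 8·σ_2 + 2·σ_3 = 6(Δ_2 - Δ_1) = -12
Natural end conditions: σ_0 = σ_3 = 0.
Solving the tridiagonal system: σ_0 = 0, σ_1 = -90/11, σ_2 = 6/11, σ_3 = 0.
On [2, 4], p'(t) = b_2 + 2c_2·(t - 2) + 3d_2·(t - 2)² with b_2 = Δ_2 - h_2(2σ_2 + σ_3)/6 = -48/11, c_2 = σ_2/2 = 3/11, d_2 = (σ_3 - σ_2)/(6h_2) = -1/22. So p'(4) = -42/11.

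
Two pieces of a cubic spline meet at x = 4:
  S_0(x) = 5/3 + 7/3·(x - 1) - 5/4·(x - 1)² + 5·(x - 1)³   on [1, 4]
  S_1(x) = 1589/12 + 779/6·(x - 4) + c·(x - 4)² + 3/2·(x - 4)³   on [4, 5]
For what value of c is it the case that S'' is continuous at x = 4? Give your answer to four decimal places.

43.7500

S_0''(x) = -5/2 + 30·(x - 1), so S_0''(4) = 175/2. On the right, S_1''(4) = 2c, so c = 175/4.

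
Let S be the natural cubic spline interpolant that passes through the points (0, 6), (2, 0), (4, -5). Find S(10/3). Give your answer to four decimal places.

Let m_i = S''(x_i). Step sizes h_i = 2, 2; slopes of the chords Δ_i = (y_(i+1) - y_i)/h_i = -3, -5/2.
  2·m_0 + 8·m_1 + 2·m_2 = 6(Δ_1 - Δ_0) = 3
Natural end conditions: m_0 = m_2 = 0.
Forward elimination and back-substitution give m_0 = 0, m_1 = 3/8, m_2 = 0.
On [2, 4], S(x) = 0 - 11/4·(x - 2) + 3/16·(x - 2)² - 1/32·(x - 2)³.
With (x - 2) = 4/3: S(10/3) = -92/27.

-3.4074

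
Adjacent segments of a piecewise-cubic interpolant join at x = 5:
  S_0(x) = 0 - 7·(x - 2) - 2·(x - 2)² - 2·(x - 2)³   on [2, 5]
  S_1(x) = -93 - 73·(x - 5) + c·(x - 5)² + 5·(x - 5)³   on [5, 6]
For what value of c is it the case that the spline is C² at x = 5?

S_0''(x) = -4 - 12·(x - 2), so S_0''(5) = -40. On the right, S_1''(5) = 2c, so c = -20.

-20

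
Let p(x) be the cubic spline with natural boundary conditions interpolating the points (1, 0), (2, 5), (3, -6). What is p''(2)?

With m_i denoting the second derivative at x_i, h_i = 1, 1, and Δ_i = (y_(i+1) − y_i)/h_i = 5, -11:
  1·m_0 + 4·m_1 + 1·m_2 = 6(Δ_1 - Δ_0) = -96
Natural end conditions: m_0 = m_2 = 0.
Forward elimination and back-substitution give m_0 = 0, m_1 = -24, m_2 = 0.

-24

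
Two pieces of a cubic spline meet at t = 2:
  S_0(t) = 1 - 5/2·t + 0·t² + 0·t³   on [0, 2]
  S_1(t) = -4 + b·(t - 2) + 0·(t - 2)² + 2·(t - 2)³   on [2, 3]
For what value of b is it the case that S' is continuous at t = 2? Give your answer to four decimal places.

-2.5000

S_0'(t) = -5/2 + 0·t + 0·t², so S_0'(2) = -5/2. On the right, S_1'(2) = b, so b = -5/2.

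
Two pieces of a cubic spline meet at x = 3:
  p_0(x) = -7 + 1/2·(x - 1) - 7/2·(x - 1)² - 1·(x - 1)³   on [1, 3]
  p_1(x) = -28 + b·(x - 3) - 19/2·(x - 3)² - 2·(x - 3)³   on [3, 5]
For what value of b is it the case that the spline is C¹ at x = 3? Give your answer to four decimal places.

-25.5000

p_0'(x) = 1/2 - 7·(x - 1) - 3·(x - 1)², so p_0'(3) = -51/2. On the right, p_1'(3) = b, so b = -51/2.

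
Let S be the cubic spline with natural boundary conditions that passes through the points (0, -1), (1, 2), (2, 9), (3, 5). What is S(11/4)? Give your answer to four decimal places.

6.7500

With M_i denoting the second derivative at x_i, h_i = 1, 1, 1, and Δ_i = (y_(i+1) − y_i)/h_i = 3, 7, -4:
  1·M_0 + 4·M_1 + 1·M_2 = 6(Δ_1 - Δ_0) = 24
  1·M_1 + 4·M_2 + 1·M_3 = 6(Δ_2 - Δ_1) = -66
Natural end conditions: M_0 = M_3 = 0.
Solving: M_0 = 0, M_1 = 54/5, M_2 = -96/5, M_3 = 0.
On [2, 3], S(t) = 9 + 12/5·(t - 2) - 48/5·(t - 2)² + 16/5·(t - 2)³.
With (t - 2) = 3/4: S(11/4) = 27/4.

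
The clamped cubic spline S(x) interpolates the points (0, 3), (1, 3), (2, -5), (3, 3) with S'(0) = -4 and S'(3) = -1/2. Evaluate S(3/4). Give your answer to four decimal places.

Write M_i for S''(x_i). With h_i = 1, 1, 1 and divided differences Δ_i = 0, -8, 8, the continuity of S' gives the tridiagonal system
  1·M_0 + 4·M_1 + 1·M_2 = 6(Δ_1 - Δ_0) = -48
  1·M_1 + 4·M_2 + 1·M_3 = 6(Δ_2 - Δ_1) = 96
Clamped end conditions give two more equations: 2h_0·M_0 + h_0·M_1 = 6(Δ_0 - S'(0)) = 24 and h_2·M_2 + 2h_2·M_3 = 6(S'(3) - Δ_2) = -51.
Forward elimination and back-substitution give M_0 = 401/15, M_1 = -442/15, M_2 = 647/15, M_3 = -706/15.
On [0, 1], S(x) = 3 - 4·x + 401/30·x² - 281/30·x³.
With x = 3/4: S(3/4) = 2283/640.

3.5672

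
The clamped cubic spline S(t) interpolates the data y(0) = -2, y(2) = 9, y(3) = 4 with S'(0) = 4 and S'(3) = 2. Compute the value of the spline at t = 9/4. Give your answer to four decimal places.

7.6211

Let σ_i = S''(x_i). Step sizes h_i = 2, 1; slopes of the chords Δ_i = (y_(i+1) - y_i)/h_i = 11/2, -5.
  2·σ_0 + 6·σ_1 + 1·σ_2 = 6(Δ_1 - Δ_0) = -63
Clamped end conditions give two more equations: 2h_0·σ_0 + h_0·σ_1 = 6(Δ_0 - S'(0)) = 9 and h_1·σ_1 + 2h_1·σ_2 = 6(S'(3) - Δ_1) = 42.
Hence σ_0 = 145/12, σ_1 = -59/3, σ_2 = 185/6.
On [2, 3], S(t) = 9 - 43/12·(t - 2) - 59/6·(t - 2)² + 101/12·(t - 2)³.
With (t - 2) = 1/4: S(9/4) = 1951/256.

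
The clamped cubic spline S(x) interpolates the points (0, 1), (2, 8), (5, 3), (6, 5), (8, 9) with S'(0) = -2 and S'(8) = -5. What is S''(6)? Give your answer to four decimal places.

Write M_i for S''(x_i). With h_i = 2, 3, 1, 2 and divided differences Δ_i = 7/2, -5/3, 2, 2, the continuity of S' gives the tridiagonal system
  2·M_0 + 10·M_1 + 3·M_2 = 6(Δ_1 - Δ_0) = -31
  3·M_1 + 8·M_2 + 1·M_3 = 6(Δ_2 - Δ_1) = 22
  1·M_2 + 6·M_3 + 2·M_4 = 6(Δ_3 - Δ_2) = 0
Clamped end conditions give two more equations: 2h_0·M_0 + h_0·M_1 = 6(Δ_0 - S'(0)) = 33 and h_3·M_3 + 2h_3·M_4 = 6(S'(8) - Δ_3) = -42.
Hence M_0 = 1593/136, M_1 = -471/68, M_2 = 1009/204, M_3 = 655/204, M_4 = -4939/408.

3.2108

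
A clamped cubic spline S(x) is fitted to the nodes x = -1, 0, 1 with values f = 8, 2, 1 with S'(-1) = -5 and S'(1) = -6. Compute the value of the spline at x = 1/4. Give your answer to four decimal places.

Write σ_i for S''(x_i). With h_i = 1, 1 and divided differences Δ_i = -6, -1, the continuity of S' gives the tridiagonal system
  1·σ_0 + 4·σ_1 + 1·σ_2 = 6(Δ_1 - Δ_0) = 30
Clamped end conditions give two more equations: 2h_0·σ_0 + h_0·σ_1 = 6(Δ_0 - S'(-1)) = -6 and h_1·σ_1 + 2h_1·σ_2 = 6(S'(1) - Δ_1) = -30.
Hence σ_0 = -11, σ_1 = 16, σ_2 = -23.
On [0, 1], S(x) = 2 - 5/2·x + 8·x² - 13/2·x³.
With x = 1/4: S(1/4) = 227/128.

1.7734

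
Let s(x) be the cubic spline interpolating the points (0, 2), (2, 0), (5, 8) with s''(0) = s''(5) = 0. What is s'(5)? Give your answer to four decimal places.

Let m_i = s''(x_i). Step sizes h_i = 2, 3; slopes of the chords Δ_i = (y_(i+1) - y_i)/h_i = -1, 8/3.
  2·m_0 + 10·m_1 + 3·m_2 = 6(Δ_1 - Δ_0) = 22
Natural end conditions: m_0 = m_2 = 0.
Solving the tridiagonal system: m_0 = 0, m_1 = 11/5, m_2 = 0.
On [2, 5], s'(x) = b_1 + 2c_1·(x - 2) + 3d_1·(x - 2)² with b_1 = Δ_1 - h_1(2m_1 + m_2)/6 = 7/15, c_1 = m_1/2 = 11/10, d_1 = (m_2 - m_1)/(6h_1) = -11/90. So s'(5) = 113/30.

3.7667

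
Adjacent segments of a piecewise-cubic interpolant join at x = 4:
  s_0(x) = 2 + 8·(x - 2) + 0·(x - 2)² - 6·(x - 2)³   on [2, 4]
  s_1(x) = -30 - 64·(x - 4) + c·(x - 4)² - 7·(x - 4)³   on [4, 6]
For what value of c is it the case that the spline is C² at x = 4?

s_0''(x) = 0 - 36·(x - 2), so s_0''(4) = -72. On the right, s_1''(4) = 2c, so c = -36.

-36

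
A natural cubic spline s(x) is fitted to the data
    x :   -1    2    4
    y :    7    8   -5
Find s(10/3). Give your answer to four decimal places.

0.1432

Write σ_i for s''(x_i). With h_i = 3, 2 and divided differences Δ_i = 1/3, -13/2, the continuity of s' gives the tridiagonal system
  3·σ_0 + 10·σ_1 + 2·σ_2 = 6(Δ_1 - Δ_0) = -41
Natural end conditions: σ_0 = σ_2 = 0.
Forward elimination and back-substitution give σ_0 = 0, σ_1 = -41/10, σ_2 = 0.
On [2, 4], s(x) = 8 - 113/30·(x - 2) - 41/20·(x - 2)² + 41/120·(x - 2)³.
With (x - 2) = 4/3: s(10/3) = 58/405.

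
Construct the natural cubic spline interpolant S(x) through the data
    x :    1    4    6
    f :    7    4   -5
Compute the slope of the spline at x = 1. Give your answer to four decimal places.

With σ_i denoting the second derivative at x_i, h_i = 3, 2, and Δ_i = (y_(i+1) − y_i)/h_i = -1, -9/2:
  3·σ_0 + 10·σ_1 + 2·σ_2 = 6(Δ_1 - Δ_0) = -21
Natural end conditions: σ_0 = σ_2 = 0.
Solving: σ_0 = 0, σ_1 = -21/10, σ_2 = 0.
On [1, 4], S'(x) = b_0 + 2c_0·(x - 1) + 3d_0·(x - 1)² with b_0 = Δ_0 - h_0(2σ_0 + σ_1)/6 = 1/20, c_0 = σ_0/2 = 0, d_0 = (σ_1 - σ_0)/(6h_0) = -7/60. So S'(1) = 1/20.

0.0500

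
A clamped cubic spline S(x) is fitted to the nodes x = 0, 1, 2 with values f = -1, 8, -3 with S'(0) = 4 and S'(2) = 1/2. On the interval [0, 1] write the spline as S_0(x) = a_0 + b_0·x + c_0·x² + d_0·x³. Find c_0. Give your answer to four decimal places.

Put m_i = S'' at the i-th knot. Here h = (1, 1) and Δ = (9, -11), so the interior equations h_(i-1)·m_(i-1) + 2(h_(i-1)+h_i)·m_i + h_i·m_(i+1) = 6(Δ_i − Δ_(i-1)) read
  1·m_0 + 4·m_1 + 1·m_2 = 6(Δ_1 - Δ_0) = -120
Clamped end conditions give two more equations: 2h_0·m_0 + h_0·m_1 = 6(Δ_0 - S'(0)) = 30 and h_1·m_1 + 2h_1·m_2 = 6(S'(2) - Δ_1) = 69.
Hence m_0 = 173/4, m_1 = -113/2, m_2 = 251/4.
On [0, 1], with S_0(x) = a_0 + b_0·x + c_0·x² + d_0·x³: c_0 = m_0/2 = 173/8, d_0 = (m_1 - m_0)/(6h_0) = -133/8, b_0 = Δ_0 - h_0(2m_0 + m_1)/6 = 4.

21.6250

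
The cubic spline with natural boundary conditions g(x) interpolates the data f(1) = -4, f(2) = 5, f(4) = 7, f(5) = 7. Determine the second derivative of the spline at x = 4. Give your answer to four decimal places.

1.8750

With m_i denoting the second derivative at x_i, h_i = 1, 2, 1, and Δ_i = (y_(i+1) − y_i)/h_i = 9, 1, 0:
  1·m_0 + 6·m_1 + 2·m_2 = 6(Δ_1 - Δ_0) = -48
  2·m_1 + 6·m_2 + 1·m_3 = 6(Δ_2 - Δ_1) = -6
Natural end conditions: m_0 = m_3 = 0.
Forward elimination and back-substitution give m_0 = 0, m_1 = -69/8, m_2 = 15/8, m_3 = 0.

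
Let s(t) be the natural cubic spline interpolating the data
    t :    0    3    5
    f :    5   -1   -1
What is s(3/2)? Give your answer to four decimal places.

Let σ_i = s''(x_i). Step sizes h_i = 3, 2; slopes of the chords Δ_i = (y_(i+1) - y_i)/h_i = -2, 0.
  3·σ_0 + 10·σ_1 + 2·σ_2 = 6(Δ_1 - Δ_0) = 12
Natural end conditions: σ_0 = σ_2 = 0.
Solving: σ_0 = 0, σ_1 = 6/5, σ_2 = 0.
On [0, 3], s(t) = 5 - 13/5·t + 0·t² + 1/15·t³.
With t = 3/2: s(3/2) = 53/40.

1.3250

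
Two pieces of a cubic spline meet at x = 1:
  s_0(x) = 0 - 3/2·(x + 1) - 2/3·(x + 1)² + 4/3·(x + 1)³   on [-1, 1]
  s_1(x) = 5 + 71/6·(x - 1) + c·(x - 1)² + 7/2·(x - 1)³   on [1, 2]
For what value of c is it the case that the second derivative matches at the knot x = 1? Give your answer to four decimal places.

7.3333

s_0''(x) = -4/3 + 8·(x + 1), so s_0''(1) = 44/3. On the right, s_1''(1) = 2c, so c = 22/3.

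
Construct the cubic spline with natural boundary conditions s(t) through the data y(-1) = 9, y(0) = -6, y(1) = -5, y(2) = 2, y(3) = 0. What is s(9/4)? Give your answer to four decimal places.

Put M_i = s'' at the i-th knot. Here h = (1, 1, 1, 1) and Δ = (-15, 1, 7, -2), so the interior equations h_(i-1)·M_(i-1) + 2(h_(i-1)+h_i)·M_i + h_i·M_(i+1) = 6(Δ_i − Δ_(i-1)) read
  1·M_0 + 4·M_1 + 1·M_2 = 6(Δ_1 - Δ_0) = 96
  1·M_1 + 4·M_2 + 1·M_3 = 6(Δ_2 - Δ_1) = 36
  1·M_2 + 4·M_3 + 1·M_4 = 6(Δ_3 - Δ_2) = -54
Natural end conditions: M_0 = M_4 = 0.
Hence M_0 = 0, M_1 = 621/28, M_2 = 51/7, M_3 = -429/28, M_4 = 0.
On [2, 3], s(t) = 2 + 87/28·(t - 2) - 429/56·(t - 2)² + 143/56·(t - 2)³.
With (t - 2) = 1/4: s(9/4) = 1197/512.

2.3379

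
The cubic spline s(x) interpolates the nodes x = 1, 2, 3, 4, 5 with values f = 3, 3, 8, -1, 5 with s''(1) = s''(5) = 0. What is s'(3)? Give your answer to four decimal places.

-3.2500

Write σ_i for s''(x_i). With h_i = 1, 1, 1, 1 and divided differences Δ_i = 0, 5, -9, 6, the continuity of s' gives the tridiagonal system
  1·σ_0 + 4·σ_1 + 1·σ_2 = 6(Δ_1 - Δ_0) = 30
  1·σ_1 + 4·σ_2 + 1·σ_3 = 6(Δ_2 - Δ_1) = -84
  1·σ_2 + 4·σ_3 + 1·σ_4 = 6(Δ_3 - Δ_2) = 90
Natural end conditions: σ_0 = σ_4 = 0.
Solving: σ_0 = 0, σ_1 = 219/14, σ_2 = -228/7, σ_3 = 429/14, σ_4 = 0.
On [3, 4], s'(x) = b_2 + 2c_2·(x - 3) + 3d_2·(x - 3)² with b_2 = Δ_2 - h_2(2σ_2 + σ_3)/6 = -13/4, c_2 = σ_2/2 = -114/7, d_2 = (σ_3 - σ_2)/(6h_2) = 295/28. So s'(3) = -13/4.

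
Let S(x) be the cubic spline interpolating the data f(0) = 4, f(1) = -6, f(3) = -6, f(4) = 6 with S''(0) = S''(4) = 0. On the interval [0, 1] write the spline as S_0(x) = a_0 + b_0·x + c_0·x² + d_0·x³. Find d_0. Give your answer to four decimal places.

1.1250

Write M_i for S''(x_i). With h_i = 1, 2, 1 and divided differences Δ_i = -10, 0, 12, the continuity of S' gives the tridiagonal system
  1·M_0 + 6·M_1 + 2·M_2 = 6(Δ_1 - Δ_0) = 60
  2·M_1 + 6·M_2 + 1·M_3 = 6(Δ_2 - Δ_1) = 72
Natural end conditions: M_0 = M_3 = 0.
Solving: M_0 = 0, M_1 = 27/4, M_2 = 39/4, M_3 = 0.
On [0, 1], with S_0(x) = a_0 + b_0·x + c_0·x² + d_0·x³: c_0 = M_0/2 = 0, d_0 = (M_1 - M_0)/(6h_0) = 9/8, b_0 = Δ_0 - h_0(2M_0 + M_1)/6 = -89/8.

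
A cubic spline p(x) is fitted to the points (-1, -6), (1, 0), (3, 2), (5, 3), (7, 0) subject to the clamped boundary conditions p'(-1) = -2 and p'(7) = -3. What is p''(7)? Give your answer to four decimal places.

Put M_i = p'' at the i-th knot. Here h = (2, 2, 2, 2) and Δ = (3, 1, 1/2, -3/2), so the interior equations h_(i-1)·M_(i-1) + 2(h_(i-1)+h_i)·M_i + h_i·M_(i+1) = 6(Δ_i − Δ_(i-1)) read
  2·M_0 + 8·M_1 + 2·M_2 = 6(Δ_1 - Δ_0) = -12
  2·M_1 + 8·M_2 + 2·M_3 = 6(Δ_2 - Δ_1) = -3
  2·M_2 + 8·M_3 + 2·M_4 = 6(Δ_3 - Δ_2) = -12
Clamped end conditions give two more equations: 2h_0·M_0 + h_0·M_1 = 6(Δ_0 - p'(-1)) = 30 and h_3·M_3 + 2h_3·M_4 = 6(p'(7) - Δ_3) = -9.
Solving the tridiagonal system: M_0 = 67/7, M_1 = -29/7, M_2 = 1, M_3 = -19/14, M_4 = -11/7.

-1.5714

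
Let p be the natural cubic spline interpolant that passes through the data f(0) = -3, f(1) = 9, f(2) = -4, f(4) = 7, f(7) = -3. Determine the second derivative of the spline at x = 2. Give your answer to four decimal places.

29.7383

Put M_i = p'' at the i-th knot. Here h = (1, 1, 2, 3) and Δ = (12, -13, 11/2, -10/3), so the interior equations h_(i-1)·M_(i-1) + 2(h_(i-1)+h_i)·M_i + h_i·M_(i+1) = 6(Δ_i − Δ_(i-1)) read
  1·M_0 + 4·M_1 + 1·M_2 = 6(Δ_1 - Δ_0) = -150
  1·M_1 + 6·M_2 + 2·M_3 = 6(Δ_2 - Δ_1) = 111
  2·M_2 + 10·M_3 + 3·M_4 = 6(Δ_3 - Δ_2) = -53
Natural end conditions: M_0 = M_4 = 0.
Forward elimination and back-substitution give M_0 = 0, M_1 = -4808/107, M_2 = 3182/107, M_3 = -2407/214, M_4 = 0.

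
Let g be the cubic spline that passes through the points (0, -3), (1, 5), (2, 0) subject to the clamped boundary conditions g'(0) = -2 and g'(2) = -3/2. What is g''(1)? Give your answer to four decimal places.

-39.5000

Let m_i = g''(x_i). Step sizes h_i = 1, 1; slopes of the chords Δ_i = (y_(i+1) - y_i)/h_i = 8, -5.
  1·m_0 + 4·m_1 + 1·m_2 = 6(Δ_1 - Δ_0) = -78
Clamped end conditions give two more equations: 2h_0·m_0 + h_0·m_1 = 6(Δ_0 - g'(0)) = 60 and h_1·m_1 + 2h_1·m_2 = 6(g'(2) - Δ_1) = 21.
Solving: m_0 = 199/4, m_1 = -79/2, m_2 = 121/4.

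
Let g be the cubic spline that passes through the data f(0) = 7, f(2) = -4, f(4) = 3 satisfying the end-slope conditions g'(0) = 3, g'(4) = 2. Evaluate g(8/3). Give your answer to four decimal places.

With M_i denoting the second derivative at x_i, h_i = 2, 2, and Δ_i = (y_(i+1) − y_i)/h_i = -11/2, 7/2:
  2·M_0 + 8·M_1 + 2·M_2 = 6(Δ_1 - Δ_0) = 54
Clamped end conditions give two more equations: 2h_0·M_0 + h_0·M_1 = 6(Δ_0 - g'(0)) = -51 and h_1·M_1 + 2h_1·M_2 = 6(g'(4) - Δ_1) = -9.
Forward elimination and back-substitution give M_0 = -79/4, M_1 = 14, M_2 = -37/4.
On [2, 4], g(x) = -4 - 11/4·(x - 2) + 7·(x - 2)² - 31/16·(x - 2)³.
With (x - 2) = 2/3: g(8/3) = -89/27.

-3.2963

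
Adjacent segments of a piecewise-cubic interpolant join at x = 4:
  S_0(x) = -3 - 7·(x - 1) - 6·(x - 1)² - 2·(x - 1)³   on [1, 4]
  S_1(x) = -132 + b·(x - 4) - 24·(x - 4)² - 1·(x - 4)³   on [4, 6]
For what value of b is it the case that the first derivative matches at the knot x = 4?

S_0'(x) = -7 - 12·(x - 1) - 6·(x - 1)², so S_0'(4) = -97. On the right, S_1'(4) = b, so b = -97.

-97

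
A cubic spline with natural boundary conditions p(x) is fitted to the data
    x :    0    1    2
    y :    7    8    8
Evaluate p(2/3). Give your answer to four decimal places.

7.7593

Let M_i = p''(x_i). Step sizes h_i = 1, 1; slopes of the chords Δ_i = (y_(i+1) - y_i)/h_i = 1, 0.
  1·M_0 + 4·M_1 + 1·M_2 = 6(Δ_1 - Δ_0) = -6
Natural end conditions: M_0 = M_2 = 0.
Forward elimination and back-substitution give M_0 = 0, M_1 = -3/2, M_2 = 0.
On [0, 1], p(x) = 7 + 5/4·x + 0·x² - 1/4·x³.
With x = 2/3: p(2/3) = 419/54.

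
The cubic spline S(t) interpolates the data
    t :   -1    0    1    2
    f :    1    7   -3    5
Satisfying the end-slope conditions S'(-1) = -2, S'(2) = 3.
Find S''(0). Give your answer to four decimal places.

Write M_i for S''(x_i). With h_i = 1, 1, 1 and divided differences Δ_i = 6, -10, 8, the continuity of S' gives the tridiagonal system
  1·M_0 + 4·M_1 + 1·M_2 = 6(Δ_1 - Δ_0) = -96
  1·M_1 + 4·M_2 + 1·M_3 = 6(Δ_2 - Δ_1) = 108
Clamped end conditions give two more equations: 2h_0·M_0 + h_0·M_1 = 6(Δ_0 - S'(-1)) = 48 and h_2·M_2 + 2h_2·M_3 = 6(S'(2) - Δ_2) = -30.
Hence M_0 = 722/15, M_1 = -724/15, M_2 = 734/15, M_3 = -592/15.

-48.2667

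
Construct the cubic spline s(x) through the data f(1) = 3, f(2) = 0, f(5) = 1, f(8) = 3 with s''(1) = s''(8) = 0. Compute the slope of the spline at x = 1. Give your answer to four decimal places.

With σ_i denoting the second derivative at x_i, h_i = 1, 3, 3, and Δ_i = (y_(i+1) − y_i)/h_i = -3, 1/3, 2/3:
  1·σ_0 + 8·σ_1 + 3·σ_2 = 6(Δ_1 - Δ_0) = 20
  3·σ_1 + 12·σ_2 + 3·σ_3 = 6(Δ_2 - Δ_1) = 2
Natural end conditions: σ_0 = σ_3 = 0.
Solving: σ_0 = 0, σ_1 = 78/29, σ_2 = -44/87, σ_3 = 0.
On [1, 2], s'(x) = b_0 + 2c_0·(x - 1) + 3d_0·(x - 1)² with b_0 = Δ_0 - h_0(2σ_0 + σ_1)/6 = -100/29, c_0 = σ_0/2 = 0, d_0 = (σ_1 - σ_0)/(6h_0) = 13/29. So s'(1) = -100/29.

-3.4483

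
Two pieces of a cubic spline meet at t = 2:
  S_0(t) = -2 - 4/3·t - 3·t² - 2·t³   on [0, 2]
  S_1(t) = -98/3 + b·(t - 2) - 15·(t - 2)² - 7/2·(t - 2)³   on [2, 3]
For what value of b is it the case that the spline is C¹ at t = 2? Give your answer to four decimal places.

S_0'(t) = -4/3 - 6·t - 6·t², so S_0'(2) = -112/3. On the right, S_1'(2) = b, so b = -112/3.

-37.3333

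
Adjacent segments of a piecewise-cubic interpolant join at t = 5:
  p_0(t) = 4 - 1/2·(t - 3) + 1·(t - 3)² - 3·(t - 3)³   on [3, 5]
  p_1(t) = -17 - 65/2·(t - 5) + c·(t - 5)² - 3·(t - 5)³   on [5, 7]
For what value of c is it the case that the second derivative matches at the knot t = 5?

-17

p_0''(t) = 2 - 18·(t - 3), so p_0''(5) = -34. On the right, p_1''(5) = 2c, so c = -17.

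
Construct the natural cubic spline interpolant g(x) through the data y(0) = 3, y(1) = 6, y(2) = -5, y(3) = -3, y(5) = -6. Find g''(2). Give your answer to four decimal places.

Put M_i = g'' at the i-th knot. Here h = (1, 1, 1, 2) and Δ = (3, -11, 2, -3/2), so the interior equations h_(i-1)·M_(i-1) + 2(h_(i-1)+h_i)·M_i + h_i·M_(i+1) = 6(Δ_i − Δ_(i-1)) read
  1·M_0 + 4·M_1 + 1·M_2 = 6(Δ_1 - Δ_0) = -84
  1·M_1 + 4·M_2 + 1·M_3 = 6(Δ_2 - Δ_1) = 78
  1·M_2 + 6·M_3 + 2·M_4 = 6(Δ_3 - Δ_2) = -21
Natural end conditions: M_0 = M_4 = 0.
Hence M_0 = 0, M_1 = -2421/86, M_2 = 1230/43, M_3 = -711/86, M_4 = 0.

28.6047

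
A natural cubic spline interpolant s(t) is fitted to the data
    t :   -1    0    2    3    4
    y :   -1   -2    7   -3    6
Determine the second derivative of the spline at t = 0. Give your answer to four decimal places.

13.7951

Put σ_i = s'' at the i-th knot. Here h = (1, 2, 1, 1) and Δ = (-1, 9/2, -10, 9), so the interior equations h_(i-1)·σ_(i-1) + 2(h_(i-1)+h_i)·σ_i + h_i·σ_(i+1) = 6(Δ_i − Δ_(i-1)) read
  1·σ_0 + 6·σ_1 + 2·σ_2 = 6(Δ_1 - Δ_0) = 33
  2·σ_1 + 6·σ_2 + 1·σ_3 = 6(Δ_2 - Δ_1) = -87
  1·σ_2 + 4·σ_3 + 1·σ_4 = 6(Δ_3 - Δ_2) = 114
Natural end conditions: σ_0 = σ_4 = 0.
Forward elimination and back-substitution give σ_0 = 0, σ_1 = 1683/122, σ_2 = -1518/61, σ_3 = 2118/61, σ_4 = 0.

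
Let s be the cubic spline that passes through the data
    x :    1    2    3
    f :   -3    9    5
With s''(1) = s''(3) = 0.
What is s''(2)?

Put m_i = s'' at the i-th knot. Here h = (1, 1) and Δ = (12, -4), so the interior equations h_(i-1)·m_(i-1) + 2(h_(i-1)+h_i)·m_i + h_i·m_(i+1) = 6(Δ_i − Δ_(i-1)) read
  1·m_0 + 4·m_1 + 1·m_2 = 6(Δ_1 - Δ_0) = -96
Natural end conditions: m_0 = m_2 = 0.
Solving the tridiagonal system: m_0 = 0, m_1 = -24, m_2 = 0.

-24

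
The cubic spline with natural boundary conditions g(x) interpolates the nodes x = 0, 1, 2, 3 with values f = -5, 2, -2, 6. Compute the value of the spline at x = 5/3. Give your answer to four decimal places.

-1.0173

With M_i denoting the second derivative at x_i, h_i = 1, 1, 1, and Δ_i = (y_(i+1) − y_i)/h_i = 7, -4, 8:
  1·M_0 + 4·M_1 + 1·M_2 = 6(Δ_1 - Δ_0) = -66
  1·M_1 + 4·M_2 + 1·M_3 = 6(Δ_2 - Δ_1) = 72
Natural end conditions: M_0 = M_3 = 0.
Hence M_0 = 0, M_1 = -112/5, M_2 = 118/5, M_3 = 0.
On [1, 2], g(x) = 2 - 7/15·(x - 1) - 56/5·(x - 1)² + 23/3·(x - 1)³.
With (x - 1) = 2/3: g(5/3) = -412/405.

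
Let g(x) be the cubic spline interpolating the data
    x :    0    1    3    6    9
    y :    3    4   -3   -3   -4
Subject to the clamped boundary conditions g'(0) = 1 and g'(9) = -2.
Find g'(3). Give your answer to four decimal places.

Put σ_i = g'' at the i-th knot. Here h = (1, 2, 3, 3) and Δ = (1, -7/2, 0, -1/3), so the interior equations h_(i-1)·σ_(i-1) + 2(h_(i-1)+h_i)·σ_i + h_i·σ_(i+1) = 6(Δ_i − Δ_(i-1)) read
  1·σ_0 + 6·σ_1 + 2·σ_2 = 6(Δ_1 - Δ_0) = -27
  2·σ_1 + 10·σ_2 + 3·σ_3 = 6(Δ_2 - Δ_1) = 21
  3·σ_2 + 12·σ_3 + 3·σ_4 = 6(Δ_3 - Δ_2) = -2
Clamped end conditions give two more equations: 2h_0·σ_0 + h_0·σ_1 = 6(Δ_0 - g'(0)) = 0 and h_3·σ_3 + 2h_3·σ_4 = 6(g'(9) - Δ_3) = -10.
Forward elimination and back-substitution give σ_0 = 335/108, σ_1 = -335/54, σ_2 = 769/216, σ_3 = -79/108, σ_4 = -281/216.
On [3, 6], g'(x) = b_2 + 2c_2·(x - 3) + 3d_2·(x - 3)² with b_2 = Δ_2 - h_2(2σ_2 + σ_3)/6 = -115/36, c_2 = σ_2/2 = 769/432, d_2 = (σ_3 - σ_2)/(6h_2) = -103/432. So g'(3) = -115/36.

-3.1944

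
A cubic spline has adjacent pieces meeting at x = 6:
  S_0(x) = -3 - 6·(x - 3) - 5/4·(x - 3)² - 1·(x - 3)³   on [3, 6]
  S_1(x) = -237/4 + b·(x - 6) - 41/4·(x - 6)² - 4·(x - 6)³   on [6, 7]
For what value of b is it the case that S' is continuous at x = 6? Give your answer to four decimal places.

-40.5000

S_0'(x) = -6 - 5/2·(x - 3) - 3·(x - 3)², so S_0'(6) = -81/2. On the right, S_1'(6) = b, so b = -81/2.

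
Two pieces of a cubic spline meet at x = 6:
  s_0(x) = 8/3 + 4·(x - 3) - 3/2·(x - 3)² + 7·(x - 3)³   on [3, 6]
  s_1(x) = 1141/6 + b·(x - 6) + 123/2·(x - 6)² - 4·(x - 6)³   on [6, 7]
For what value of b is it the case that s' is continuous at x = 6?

184

s_0'(x) = 4 - 3·(x - 3) + 21·(x - 3)², so s_0'(6) = 184. On the right, s_1'(6) = b, so b = 184.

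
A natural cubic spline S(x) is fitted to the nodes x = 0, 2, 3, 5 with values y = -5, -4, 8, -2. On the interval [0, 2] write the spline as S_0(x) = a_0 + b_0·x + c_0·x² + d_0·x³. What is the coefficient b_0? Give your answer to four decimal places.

-4.4143

Write M_i for S''(x_i). With h_i = 2, 1, 2 and divided differences Δ_i = 1/2, 12, -5, the continuity of S' gives the tridiagonal system
  2·M_0 + 6·M_1 + 1·M_2 = 6(Δ_1 - Δ_0) = 69
  1·M_1 + 6·M_2 + 2·M_3 = 6(Δ_2 - Δ_1) = -102
Natural end conditions: M_0 = M_3 = 0.
Solving the tridiagonal system: M_0 = 0, M_1 = 516/35, M_2 = -681/35, M_3 = 0.
On [0, 2], with S_0(x) = a_0 + b_0·x + c_0·x² + d_0·x³: c_0 = M_0/2 = 0, d_0 = (M_1 - M_0)/(6h_0) = 43/35, b_0 = Δ_0 - h_0(2M_0 + M_1)/6 = -309/70.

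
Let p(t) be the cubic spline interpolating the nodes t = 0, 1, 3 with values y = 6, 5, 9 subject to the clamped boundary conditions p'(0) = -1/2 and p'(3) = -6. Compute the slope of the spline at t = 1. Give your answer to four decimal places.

1.1667

Put M_i = p'' at the i-th knot. Here h = (1, 2) and Δ = (-1, 2), so the interior equations h_(i-1)·M_(i-1) + 2(h_(i-1)+h_i)·M_i + h_i·M_(i+1) = 6(Δ_i − Δ_(i-1)) read
  1·M_0 + 6·M_1 + 2·M_2 = 6(Δ_1 - Δ_0) = 18
Clamped end conditions give two more equations: 2h_0·M_0 + h_0·M_1 = 6(Δ_0 - p'(0)) = -3 and h_1·M_1 + 2h_1·M_2 = 6(p'(3) - Δ_1) = -48.
Solving: M_0 = -19/3, M_1 = 29/3, M_2 = -101/6.
On [1, 3], p'(t) = b_1 + 2c_1·(t - 1) + 3d_1·(t - 1)² with b_1 = Δ_1 - h_1(2M_1 + M_2)/6 = 7/6, c_1 = M_1/2 = 29/6, d_1 = (M_2 - M_1)/(6h_1) = -53/24. So p'(1) = 7/6.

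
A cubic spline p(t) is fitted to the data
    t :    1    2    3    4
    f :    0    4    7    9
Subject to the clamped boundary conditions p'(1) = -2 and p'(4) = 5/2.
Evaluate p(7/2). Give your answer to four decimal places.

Let m_i = p''(x_i). Step sizes h_i = 1, 1, 1; slopes of the chords Δ_i = (y_(i+1) - y_i)/h_i = 4, 3, 2.
  1·m_0 + 4·m_1 + 1·m_2 = 6(Δ_1 - Δ_0) = -6
  1·m_1 + 4·m_2 + 1·m_3 = 6(Δ_2 - Δ_1) = -6
Clamped end conditions give two more equations: 2h_0·m_0 + h_0·m_1 = 6(Δ_0 - p'(1)) = 36 and h_2·m_2 + 2h_2·m_3 = 6(p'(4) - Δ_2) = 3.
Solving: m_0 = 107/5, m_1 = -34/5, m_2 = -1/5, m_3 = 8/5.
On [3, 4], p(t) = 7 + 9/5·(t - 3) - 1/10·(t - 3)² + 3/10·(t - 3)³.
With (t - 3) = 1/2: p(7/2) = 633/80.

7.9125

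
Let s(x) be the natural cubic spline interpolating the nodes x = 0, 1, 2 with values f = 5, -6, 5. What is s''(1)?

33

Put M_i = s'' at the i-th knot. Here h = (1, 1) and Δ = (-11, 11), so the interior equations h_(i-1)·M_(i-1) + 2(h_(i-1)+h_i)·M_i + h_i·M_(i+1) = 6(Δ_i − Δ_(i-1)) read
  1·M_0 + 4·M_1 + 1·M_2 = 6(Δ_1 - Δ_0) = 132
Natural end conditions: M_0 = M_2 = 0.
Solving the tridiagonal system: M_0 = 0, M_1 = 33, M_2 = 0.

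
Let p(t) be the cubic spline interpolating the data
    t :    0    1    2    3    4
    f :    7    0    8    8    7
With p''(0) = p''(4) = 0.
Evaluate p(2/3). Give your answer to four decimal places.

Write M_i for p''(x_i). With h_i = 1, 1, 1, 1 and divided differences Δ_i = -7, 8, 0, -1, the continuity of p' gives the tridiagonal system
  1·M_0 + 4·M_1 + 1·M_2 = 6(Δ_1 - Δ_0) = 90
  1·M_1 + 4·M_2 + 1·M_3 = 6(Δ_2 - Δ_1) = -48
  1·M_2 + 4·M_3 + 1·M_4 = 6(Δ_3 - Δ_2) = -6
Natural end conditions: M_0 = M_4 = 0.
Solving the tridiagonal system: M_0 = 0, M_1 = 192/7, M_2 = -138/7, M_3 = 24/7, M_4 = 0.
On [0, 1], p(t) = 7 - 81/7·t + 0·t² + 32/7·t³.
With t = 2/3: p(2/3) = 121/189.

0.6402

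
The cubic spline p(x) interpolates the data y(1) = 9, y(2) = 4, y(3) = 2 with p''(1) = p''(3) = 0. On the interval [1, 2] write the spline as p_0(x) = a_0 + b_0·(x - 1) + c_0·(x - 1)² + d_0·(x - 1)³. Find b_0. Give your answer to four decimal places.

-5.7500

Put m_i = p'' at the i-th knot. Here h = (1, 1) and Δ = (-5, -2), so the interior equations h_(i-1)·m_(i-1) + 2(h_(i-1)+h_i)·m_i + h_i·m_(i+1) = 6(Δ_i − Δ_(i-1)) read
  1·m_0 + 4·m_1 + 1·m_2 = 6(Δ_1 - Δ_0) = 18
Natural end conditions: m_0 = m_2 = 0.
Hence m_0 = 0, m_1 = 9/2, m_2 = 0.
On [1, 2], with p_0(x) = a_0 + b_0·(x - 1) + c_0·(x - 1)² + d_0·(x - 1)³: c_0 = m_0/2 = 0, d_0 = (m_1 - m_0)/(6h_0) = 3/4, b_0 = Δ_0 - h_0(2m_0 + m_1)/6 = -23/4.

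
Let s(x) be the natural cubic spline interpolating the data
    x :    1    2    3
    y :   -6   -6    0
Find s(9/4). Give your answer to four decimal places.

Write m_i for s''(x_i). With h_i = 1, 1 and divided differences Δ_i = 0, 6, the continuity of s' gives the tridiagonal system
  1·m_0 + 4·m_1 + 1·m_2 = 6(Δ_1 - Δ_0) = 36
Natural end conditions: m_0 = m_2 = 0.
Hence m_0 = 0, m_1 = 9, m_2 = 0.
On [2, 3], s(x) = -6 + 3·(x - 2) + 9/2·(x - 2)² - 3/2·(x - 2)³.
With (x - 2) = 1/4: s(9/4) = -639/128.

-4.9922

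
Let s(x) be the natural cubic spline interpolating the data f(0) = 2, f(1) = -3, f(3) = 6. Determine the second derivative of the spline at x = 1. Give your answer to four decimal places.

9.5000

Let M_i = s''(x_i). Step sizes h_i = 1, 2; slopes of the chords Δ_i = (y_(i+1) - y_i)/h_i = -5, 9/2.
  1·M_0 + 6·M_1 + 2·M_2 = 6(Δ_1 - Δ_0) = 57
Natural end conditions: M_0 = M_2 = 0.
Hence M_0 = 0, M_1 = 19/2, M_2 = 0.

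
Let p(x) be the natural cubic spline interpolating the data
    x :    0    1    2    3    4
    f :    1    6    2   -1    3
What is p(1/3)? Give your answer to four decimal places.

Write σ_i for p''(x_i). With h_i = 1, 1, 1, 1 and divided differences Δ_i = 5, -4, -3, 4, the continuity of p' gives the tridiagonal system
  1·σ_0 + 4·σ_1 + 1·σ_2 = 6(Δ_1 - Δ_0) = -54
  1·σ_1 + 4·σ_2 + 1·σ_3 = 6(Δ_2 - Δ_1) = 6
  1·σ_2 + 4·σ_3 + 1·σ_4 = 6(Δ_3 - Δ_2) = 42
Natural end conditions: σ_0 = σ_4 = 0.
Solving the tridiagonal system: σ_0 = 0, σ_1 = -99/7, σ_2 = 18/7, σ_3 = 69/7, σ_4 = 0.
On [0, 1], p(x) = 1 + 103/14·x + 0·x² - 33/14·x³.
With x = 1/3: p(1/3) = 212/63.

3.3651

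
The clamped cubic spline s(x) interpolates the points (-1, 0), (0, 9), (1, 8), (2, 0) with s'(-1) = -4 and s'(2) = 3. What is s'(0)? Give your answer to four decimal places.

9.4667

Let m_i = s''(x_i). Step sizes h_i = 1, 1, 1; slopes of the chords Δ_i = (y_(i+1) - y_i)/h_i = 9, -1, -8.
  1·m_0 + 4·m_1 + 1·m_2 = 6(Δ_1 - Δ_0) = -60
  1·m_1 + 4·m_2 + 1·m_3 = 6(Δ_2 - Δ_1) = -42
Clamped end conditions give two more equations: 2h_0·m_0 + h_0·m_1 = 6(Δ_0 - s'(-1)) = 78 and h_2·m_2 + 2h_2·m_3 = 6(s'(2) - Δ_2) = 66.
Hence m_0 = 766/15, m_1 = -362/15, m_2 = -218/15, m_3 = 604/15.
On [0, 1], s'(x) = b_1 + 2c_1·x + 3d_1·x² with b_1 = Δ_1 - h_1(2m_1 + m_2)/6 = 142/15, c_1 = m_1/2 = -181/15, d_1 = (m_2 - m_1)/(6h_1) = 8/5. So s'(0) = 142/15.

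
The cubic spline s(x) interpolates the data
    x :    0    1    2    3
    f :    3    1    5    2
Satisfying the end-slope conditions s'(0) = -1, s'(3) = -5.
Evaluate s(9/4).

Put M_i = s'' at the i-th knot. Here h = (1, 1, 1) and Δ = (-2, 4, -3), so the interior equations h_(i-1)·M_(i-1) + 2(h_(i-1)+h_i)·M_i + h_i·M_(i+1) = 6(Δ_i − Δ_(i-1)) read
  1·M_0 + 4·M_1 + 1·M_2 = 6(Δ_1 - Δ_0) = 36
  1·M_1 + 4·M_2 + 1·M_3 = 6(Δ_2 - Δ_1) = -42
Clamped end conditions give two more equations: 2h_0·M_0 + h_0·M_1 = 6(Δ_0 - s'(0)) = -6 and h_2·M_2 + 2h_2·M_3 = 6(s'(3) - Δ_2) = -12.
Solving: M_0 = -32/3, M_1 = 46/3, M_2 = -44/3, M_3 = 4/3.
On [2, 3], s(x) = 5 + 5/3·(x - 2) - 22/3·(x - 2)² + 8/3·(x - 2)³.
With (x - 2) = 1/4: s(9/4) = 5.

5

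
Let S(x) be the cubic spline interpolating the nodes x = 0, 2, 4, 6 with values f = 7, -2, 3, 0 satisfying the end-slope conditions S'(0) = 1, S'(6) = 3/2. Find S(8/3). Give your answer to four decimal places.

Write M_i for S''(x_i). With h_i = 2, 2, 2 and divided differences Δ_i = -9/2, 5/2, -3/2, the continuity of S' gives the tridiagonal system
  2·M_0 + 8·M_1 + 2·M_2 = 6(Δ_1 - Δ_0) = 42
  2·M_1 + 8·M_2 + 2·M_3 = 6(Δ_2 - Δ_1) = -24
Clamped end conditions give two more equations: 2h_0·M_0 + h_0·M_1 = 6(Δ_0 - S'(0)) = -33 and h_2·M_2 + 2h_2·M_3 = 6(S'(6) - Δ_2) = 18.
Forward elimination and back-substitution give M_0 = -203/15, M_1 = 317/30, M_2 = -116/15, M_3 = 251/30.
On [2, 4], S(x) = -2 - 59/30·(x - 2) + 317/60·(x - 2)² - 61/40·(x - 2)³.
With (x - 2) = 2/3: S(8/3) = -191/135.

-1.4148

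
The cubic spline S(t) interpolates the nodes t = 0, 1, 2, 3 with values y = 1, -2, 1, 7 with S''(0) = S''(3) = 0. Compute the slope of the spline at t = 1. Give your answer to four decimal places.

-0.2000

With σ_i denoting the second derivative at x_i, h_i = 1, 1, 1, and Δ_i = (y_(i+1) − y_i)/h_i = -3, 3, 6:
  1·σ_0 + 4·σ_1 + 1·σ_2 = 6(Δ_1 - Δ_0) = 36
  1·σ_1 + 4·σ_2 + 1·σ_3 = 6(Δ_2 - Δ_1) = 18
Natural end conditions: σ_0 = σ_3 = 0.
Solving: σ_0 = 0, σ_1 = 42/5, σ_2 = 12/5, σ_3 = 0.
On [1, 2], S'(t) = b_1 + 2c_1·(t - 1) + 3d_1·(t - 1)² with b_1 = Δ_1 - h_1(2σ_1 + σ_2)/6 = -1/5, c_1 = σ_1/2 = 21/5, d_1 = (σ_2 - σ_1)/(6h_1) = -1. So S'(1) = -1/5.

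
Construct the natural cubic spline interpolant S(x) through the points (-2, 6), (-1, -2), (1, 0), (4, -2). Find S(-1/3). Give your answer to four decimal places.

-3.2099

Let M_i = S''(x_i). Step sizes h_i = 1, 2, 3; slopes of the chords Δ_i = (y_(i+1) - y_i)/h_i = -8, 1, -2/3.
  1·M_0 + 6·M_1 + 2·M_2 = 6(Δ_1 - Δ_0) = 54
  2·M_1 + 10·M_2 + 3·M_3 = 6(Δ_2 - Δ_1) = -10
Natural end conditions: M_0 = M_3 = 0.
Solving: M_0 = 0, M_1 = 10, M_2 = -3, M_3 = 0.
On [-1, 1], S(x) = -2 - 14/3·(x + 1) + 5·(x + 1)² - 13/12·(x + 1)³.
With (x + 1) = 2/3: S(-1/3) = -260/81.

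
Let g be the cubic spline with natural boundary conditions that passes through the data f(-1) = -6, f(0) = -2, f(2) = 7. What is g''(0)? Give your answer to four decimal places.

0.5000

Put σ_i = g'' at the i-th knot. Here h = (1, 2) and Δ = (4, 9/2), so the interior equations h_(i-1)·σ_(i-1) + 2(h_(i-1)+h_i)·σ_i + h_i·σ_(i+1) = 6(Δ_i − Δ_(i-1)) read
  1·σ_0 + 6·σ_1 + 2·σ_2 = 6(Δ_1 - Δ_0) = 3
Natural end conditions: σ_0 = σ_2 = 0.
Solving the tridiagonal system: σ_0 = 0, σ_1 = 1/2, σ_2 = 0.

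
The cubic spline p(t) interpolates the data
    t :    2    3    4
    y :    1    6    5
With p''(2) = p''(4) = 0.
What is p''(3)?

Put σ_i = p'' at the i-th knot. Here h = (1, 1) and Δ = (5, -1), so the interior equations h_(i-1)·σ_(i-1) + 2(h_(i-1)+h_i)·σ_i + h_i·σ_(i+1) = 6(Δ_i − Δ_(i-1)) read
  1·σ_0 + 4·σ_1 + 1·σ_2 = 6(Δ_1 - Δ_0) = -36
Natural end conditions: σ_0 = σ_2 = 0.
Solving the tridiagonal system: σ_0 = 0, σ_1 = -9, σ_2 = 0.

-9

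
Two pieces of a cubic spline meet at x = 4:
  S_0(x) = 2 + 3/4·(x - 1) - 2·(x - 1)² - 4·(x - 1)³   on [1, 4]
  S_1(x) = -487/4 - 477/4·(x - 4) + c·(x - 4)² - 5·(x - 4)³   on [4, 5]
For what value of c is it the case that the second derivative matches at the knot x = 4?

S_0''(x) = -4 - 24·(x - 1), so S_0''(4) = -76. On the right, S_1''(4) = 2c, so c = -38.

-38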